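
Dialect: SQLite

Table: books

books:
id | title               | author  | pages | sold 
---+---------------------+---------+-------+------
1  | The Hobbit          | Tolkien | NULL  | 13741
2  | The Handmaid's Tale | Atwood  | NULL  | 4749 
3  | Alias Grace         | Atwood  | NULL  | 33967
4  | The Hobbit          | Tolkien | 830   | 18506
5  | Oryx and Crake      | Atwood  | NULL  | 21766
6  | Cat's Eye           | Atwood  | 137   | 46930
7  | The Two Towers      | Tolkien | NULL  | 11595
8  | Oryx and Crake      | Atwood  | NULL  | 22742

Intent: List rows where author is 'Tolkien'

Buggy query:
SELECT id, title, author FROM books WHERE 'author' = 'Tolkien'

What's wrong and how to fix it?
Bug: 'author' in single quotes is a string literal, not the column; the comparison is literal-vs-literal and never true

Fix: Reference the column as author without single quotes

Corrected query:
SELECT id, title, author FROM books WHERE author = 'Tolkien'

Result:
id | title          | author 
---+----------------+--------
1  | The Hobbit     | Tolkien
4  | The Hobbit     | Tolkien
7  | The Two Towers | Tolkien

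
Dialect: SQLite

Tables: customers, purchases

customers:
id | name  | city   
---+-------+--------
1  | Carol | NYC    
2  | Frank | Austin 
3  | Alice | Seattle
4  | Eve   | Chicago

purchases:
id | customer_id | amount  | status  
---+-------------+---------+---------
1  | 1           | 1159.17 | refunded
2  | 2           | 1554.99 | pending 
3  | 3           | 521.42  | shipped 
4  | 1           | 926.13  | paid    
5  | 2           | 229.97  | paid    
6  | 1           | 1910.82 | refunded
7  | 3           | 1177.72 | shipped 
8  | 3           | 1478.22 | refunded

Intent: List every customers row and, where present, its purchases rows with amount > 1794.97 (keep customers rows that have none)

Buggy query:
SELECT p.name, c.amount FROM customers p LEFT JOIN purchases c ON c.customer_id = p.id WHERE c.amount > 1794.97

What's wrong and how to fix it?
Bug: Filtering c.amount in WHERE discards the NULL rows produced by LEFT JOIN, turning it into an inner join

Fix: Put 'c.amount > 1794.97' in the JOIN's ON clause instead of WHERE

Corrected query:
SELECT p.name, c.amount FROM customers p LEFT JOIN purchases c ON c.customer_id = p.id AND c.amount > 1794.97

Result:
name  | amount 
------+--------
Carol | 1910.82
Frank | NULL   
Alice | NULL   
Eve   | NULL   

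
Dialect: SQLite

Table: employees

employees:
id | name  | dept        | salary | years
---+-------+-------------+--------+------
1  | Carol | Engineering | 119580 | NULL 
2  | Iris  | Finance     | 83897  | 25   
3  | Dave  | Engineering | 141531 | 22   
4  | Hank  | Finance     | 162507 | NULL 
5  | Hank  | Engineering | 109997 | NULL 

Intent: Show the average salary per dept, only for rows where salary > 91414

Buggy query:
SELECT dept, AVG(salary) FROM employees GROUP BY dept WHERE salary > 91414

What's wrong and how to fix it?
Bug: Row-level WHERE must come before GROUP BY in the clause order

Fix: Place WHERE between FROM and GROUP BY

Corrected query:
SELECT dept, AVG(salary) FROM employees WHERE salary > 91414 GROUP BY dept

Result:
dept        | AVG(salary)  
------------+--------------
Engineering | 123702.666667
Finance     | 162507       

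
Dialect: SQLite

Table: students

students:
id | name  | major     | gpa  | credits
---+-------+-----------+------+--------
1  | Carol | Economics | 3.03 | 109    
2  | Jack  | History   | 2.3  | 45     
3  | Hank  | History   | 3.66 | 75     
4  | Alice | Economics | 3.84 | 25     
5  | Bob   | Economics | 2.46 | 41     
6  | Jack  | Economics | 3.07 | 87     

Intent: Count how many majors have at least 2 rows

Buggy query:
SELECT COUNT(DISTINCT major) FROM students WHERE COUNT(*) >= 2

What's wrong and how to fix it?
Bug: WHERE filters individual rows, not groups, so a group-level COUNT is invalid there

Fix: Use a subquery that GROUPs and filters with HAVING, then count its rows

Corrected query:
SELECT COUNT(*) FROM (SELECT major FROM students GROUP BY major HAVING COUNT(*) >= 2)

Result:
COUNT(*)
--------
2       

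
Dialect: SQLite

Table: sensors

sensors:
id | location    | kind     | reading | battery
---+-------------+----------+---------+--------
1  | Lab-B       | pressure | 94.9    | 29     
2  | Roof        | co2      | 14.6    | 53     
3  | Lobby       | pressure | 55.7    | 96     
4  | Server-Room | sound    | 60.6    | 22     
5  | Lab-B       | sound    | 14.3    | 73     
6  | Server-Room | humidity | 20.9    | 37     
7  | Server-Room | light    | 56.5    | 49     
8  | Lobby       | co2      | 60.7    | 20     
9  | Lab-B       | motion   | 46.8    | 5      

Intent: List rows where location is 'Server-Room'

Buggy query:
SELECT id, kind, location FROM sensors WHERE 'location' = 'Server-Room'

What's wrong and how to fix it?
Bug: 'location' in single quotes is a string literal, not the column; the comparison is literal-vs-literal and never true

Fix: Reference the column as location without single quotes

Corrected query:
SELECT id, kind, location FROM sensors WHERE location = 'Server-Room'

Result:
id | kind     | location   
---+----------+------------
4  | sound    | Server-Room
6  | humidity | Server-Room
7  | light    | Server-Room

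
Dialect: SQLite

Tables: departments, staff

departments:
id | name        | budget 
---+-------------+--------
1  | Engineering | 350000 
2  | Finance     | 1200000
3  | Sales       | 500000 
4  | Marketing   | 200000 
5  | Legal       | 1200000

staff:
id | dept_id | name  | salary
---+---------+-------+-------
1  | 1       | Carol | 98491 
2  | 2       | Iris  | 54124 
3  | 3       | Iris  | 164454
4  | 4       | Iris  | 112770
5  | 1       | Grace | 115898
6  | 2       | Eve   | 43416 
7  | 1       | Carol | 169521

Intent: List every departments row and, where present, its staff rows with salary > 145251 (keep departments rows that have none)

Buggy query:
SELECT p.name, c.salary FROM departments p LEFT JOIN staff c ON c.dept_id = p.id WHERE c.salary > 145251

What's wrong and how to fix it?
Bug: A WHERE condition on the right-hand table after LEFT JOIN drops unmatched parents

Fix: Move the right-table condition into the ON clause so unmatched parents are kept

Corrected query:
SELECT p.name, c.salary FROM departments p LEFT JOIN staff c ON c.dept_id = p.id AND c.salary > 145251

Result:
name        | salary
------------+-------
Engineering | 169521
Finance     | NULL  
Sales       | 164454
Marketing   | NULL  
Legal       | NULL  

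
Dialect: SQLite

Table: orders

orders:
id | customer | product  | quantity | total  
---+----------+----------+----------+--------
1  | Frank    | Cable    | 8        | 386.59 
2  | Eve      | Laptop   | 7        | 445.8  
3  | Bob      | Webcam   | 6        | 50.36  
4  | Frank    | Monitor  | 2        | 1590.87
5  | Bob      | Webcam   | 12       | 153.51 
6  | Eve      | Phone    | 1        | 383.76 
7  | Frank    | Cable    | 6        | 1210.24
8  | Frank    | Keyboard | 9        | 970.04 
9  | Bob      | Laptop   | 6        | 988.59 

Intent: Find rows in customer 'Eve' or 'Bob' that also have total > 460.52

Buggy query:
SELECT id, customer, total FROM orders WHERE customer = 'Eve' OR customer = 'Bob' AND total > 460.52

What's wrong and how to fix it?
Bug: AND binds tighter than OR, so this parses as customer = 'Eve' OR (customer = 'Bob' AND total > 460.52)

Fix: Group the OR with parentheses (or use IN), then AND the threshold

Corrected query:
SELECT id, customer, total FROM orders WHERE (customer = 'Eve' OR customer = 'Bob') AND total > 460.52

Result:
id | customer | total 
---+----------+-------
9  | Bob      | 988.59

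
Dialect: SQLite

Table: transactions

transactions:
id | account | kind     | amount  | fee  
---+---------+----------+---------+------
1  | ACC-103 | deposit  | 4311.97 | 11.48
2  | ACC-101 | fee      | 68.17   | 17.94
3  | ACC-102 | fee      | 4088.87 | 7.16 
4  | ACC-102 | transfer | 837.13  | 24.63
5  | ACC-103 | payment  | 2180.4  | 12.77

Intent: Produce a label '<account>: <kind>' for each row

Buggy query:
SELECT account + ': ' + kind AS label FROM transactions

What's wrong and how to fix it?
Bug: '+' is numeric addition; on text columns SQLite converts them to 0 instead of concatenating

Fix: Use the || operator for string concatenation

Corrected query:
SELECT account || ': ' || kind AS label FROM transactions

Result:
label            
-----------------
ACC-103: deposit 
ACC-101: fee     
ACC-102: fee     
ACC-102: transfer
ACC-103: payment 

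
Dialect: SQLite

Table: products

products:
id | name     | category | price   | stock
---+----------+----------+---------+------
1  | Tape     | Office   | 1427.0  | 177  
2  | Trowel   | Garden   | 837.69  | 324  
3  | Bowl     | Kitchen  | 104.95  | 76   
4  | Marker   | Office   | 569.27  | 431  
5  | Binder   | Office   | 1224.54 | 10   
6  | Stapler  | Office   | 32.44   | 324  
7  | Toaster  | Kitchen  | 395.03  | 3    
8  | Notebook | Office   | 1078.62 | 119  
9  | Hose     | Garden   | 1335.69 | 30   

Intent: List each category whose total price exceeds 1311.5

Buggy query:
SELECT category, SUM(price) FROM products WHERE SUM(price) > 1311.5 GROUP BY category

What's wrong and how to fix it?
Bug: SUM(price) is an aggregate, but WHERE filters rows before aggregation

Fix: Move the aggregate condition to a HAVING clause

Corrected query:
SELECT category, SUM(price) FROM products GROUP BY category HAVING SUM(price) > 1311.5

Result:
category | SUM(price)
---------+-----------
Garden   | 2173.38   
Office   | 4331.87   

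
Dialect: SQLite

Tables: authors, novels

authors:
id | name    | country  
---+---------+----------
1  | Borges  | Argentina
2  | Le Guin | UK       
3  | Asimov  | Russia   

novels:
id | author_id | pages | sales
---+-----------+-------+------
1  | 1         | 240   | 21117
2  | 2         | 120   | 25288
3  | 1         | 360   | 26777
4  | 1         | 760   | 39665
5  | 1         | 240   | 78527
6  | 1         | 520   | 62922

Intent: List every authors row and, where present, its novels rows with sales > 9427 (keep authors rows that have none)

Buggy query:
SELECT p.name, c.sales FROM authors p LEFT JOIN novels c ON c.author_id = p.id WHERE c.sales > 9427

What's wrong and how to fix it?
Bug: Filtering c.sales in WHERE discards the NULL rows produced by LEFT JOIN, turning it into an inner join

Fix: Put 'c.sales > 9427' in the JOIN's ON clause instead of WHERE

Corrected query:
SELECT p.name, c.sales FROM authors p LEFT JOIN novels c ON c.author_id = p.id AND c.sales > 9427

Result:
name    | sales
--------+------
Borges  | 21117
Borges  | 26777
Borges  | 39665
Borges  | 62922
Borges  | 78527
Le Guin | 25288
Asimov  | NULL 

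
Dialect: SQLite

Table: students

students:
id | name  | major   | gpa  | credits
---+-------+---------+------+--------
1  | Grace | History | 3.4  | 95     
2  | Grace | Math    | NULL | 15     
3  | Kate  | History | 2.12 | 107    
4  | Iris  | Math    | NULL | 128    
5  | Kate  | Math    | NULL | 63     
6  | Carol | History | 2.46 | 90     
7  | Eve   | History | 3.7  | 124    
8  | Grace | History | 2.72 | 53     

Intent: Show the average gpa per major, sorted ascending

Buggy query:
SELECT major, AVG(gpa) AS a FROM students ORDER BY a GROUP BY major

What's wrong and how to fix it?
Bug: GROUP BY must precede ORDER BY

Fix: Reorder: SELECT … FROM … GROUP BY … ORDER BY …

Corrected query:
SELECT major, AVG(gpa) AS a FROM students GROUP BY major ORDER BY a

Result:
major   | a   
--------+-----
Math    | NULL
History | 2.88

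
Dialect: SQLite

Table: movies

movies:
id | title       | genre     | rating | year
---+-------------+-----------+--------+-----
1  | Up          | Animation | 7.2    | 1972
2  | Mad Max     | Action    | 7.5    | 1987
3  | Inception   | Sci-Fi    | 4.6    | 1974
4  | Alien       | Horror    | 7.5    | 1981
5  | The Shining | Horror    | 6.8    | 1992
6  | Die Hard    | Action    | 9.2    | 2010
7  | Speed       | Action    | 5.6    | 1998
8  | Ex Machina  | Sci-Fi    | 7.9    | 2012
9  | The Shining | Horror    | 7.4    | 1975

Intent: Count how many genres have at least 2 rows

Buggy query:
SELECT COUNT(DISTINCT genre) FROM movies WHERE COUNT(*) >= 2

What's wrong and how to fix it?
Bug: WHERE filters individual rows, not groups, so a group-level COUNT is invalid there

Fix: Group first with HAVING COUNT(*) >= 2, then COUNT the resulting groups

Corrected query:
SELECT COUNT(*) FROM (SELECT genre FROM movies GROUP BY genre HAVING COUNT(*) >= 2)

Result:
COUNT(*)
--------
3       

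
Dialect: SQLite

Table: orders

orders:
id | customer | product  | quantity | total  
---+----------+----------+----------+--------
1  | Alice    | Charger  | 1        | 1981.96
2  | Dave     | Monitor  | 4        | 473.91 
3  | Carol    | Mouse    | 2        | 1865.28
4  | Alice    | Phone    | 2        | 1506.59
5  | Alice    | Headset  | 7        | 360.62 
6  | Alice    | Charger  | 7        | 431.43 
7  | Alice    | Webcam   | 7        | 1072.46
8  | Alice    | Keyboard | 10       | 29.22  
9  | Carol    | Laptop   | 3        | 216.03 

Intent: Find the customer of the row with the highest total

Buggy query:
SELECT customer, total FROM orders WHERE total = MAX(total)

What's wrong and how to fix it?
Bug: WHERE is evaluated per row; an aggregate over the whole table isn't defined there

Fix: Wrap MAX in a scalar subquery so WHERE compares against a single value

Corrected query:
SELECT customer, total FROM orders WHERE total = (SELECT MAX(total) FROM orders)

Result:
customer | total  
---------+--------
Alice    | 1981.96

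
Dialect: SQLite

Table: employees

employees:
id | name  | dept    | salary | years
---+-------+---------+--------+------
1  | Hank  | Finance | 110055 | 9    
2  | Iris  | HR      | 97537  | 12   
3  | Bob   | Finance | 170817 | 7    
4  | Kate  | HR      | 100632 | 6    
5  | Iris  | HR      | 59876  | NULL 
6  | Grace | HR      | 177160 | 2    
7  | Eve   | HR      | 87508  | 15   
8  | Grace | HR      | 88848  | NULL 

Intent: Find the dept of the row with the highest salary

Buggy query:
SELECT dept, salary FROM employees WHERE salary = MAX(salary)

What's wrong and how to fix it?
Bug: WHERE is evaluated per row; an aggregate over the whole table isn't defined there

Fix: Use a subquery: WHERE salary = (SELECT MAX(salary) FROM employees)

Corrected query:
SELECT dept, salary FROM employees WHERE salary = (SELECT MAX(salary) FROM employees)

Result:
dept | salary
-----+-------
HR   | 177160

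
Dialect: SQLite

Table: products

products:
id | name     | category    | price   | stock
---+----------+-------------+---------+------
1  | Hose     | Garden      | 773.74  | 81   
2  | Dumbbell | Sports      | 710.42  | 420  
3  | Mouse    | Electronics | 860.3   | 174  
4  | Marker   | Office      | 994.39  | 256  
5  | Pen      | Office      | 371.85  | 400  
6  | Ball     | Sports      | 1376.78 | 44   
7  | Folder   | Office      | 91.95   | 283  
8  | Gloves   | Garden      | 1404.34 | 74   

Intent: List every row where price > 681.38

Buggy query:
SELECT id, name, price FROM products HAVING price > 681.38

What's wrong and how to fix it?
Bug: HAVING filters the output of aggregation, but this query has no GROUP BY and no aggregate functions, so SQLite rejects it (HAVING clause on a non-aggregate query); the condition here is per row

Fix: Use WHERE for row-level filtering

Corrected query:
SELECT id, name, price FROM products WHERE price > 681.38

Result:
id | name     | price  
---+----------+--------
1  | Hose     | 773.74 
2  | Dumbbell | 710.42 
3  | Mouse    | 860.3  
4  | Marker   | 994.39 
6  | Ball     | 1376.78
8  | Gloves   | 1404.34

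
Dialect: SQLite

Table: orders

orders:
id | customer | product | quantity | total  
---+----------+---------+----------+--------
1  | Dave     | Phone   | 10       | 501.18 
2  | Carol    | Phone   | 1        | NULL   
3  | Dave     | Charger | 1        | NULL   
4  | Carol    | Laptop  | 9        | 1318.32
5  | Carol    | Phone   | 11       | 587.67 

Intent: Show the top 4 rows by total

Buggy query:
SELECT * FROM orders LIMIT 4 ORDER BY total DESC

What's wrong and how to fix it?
Bug: LIMIT must come after ORDER BY

Fix: Sort with ORDER BY, then apply LIMIT

Corrected query:
SELECT * FROM orders ORDER BY total DESC LIMIT 4

Result:
id | customer | product | quantity | total  
---+----------+---------+----------+--------
4  | Carol    | Laptop  | 9        | 1318.32
5  | Carol    | Phone   | 11       | 587.67 
1  | Dave     | Phone   | 10       | 501.18 
2  | Carol    | Phone   | 1        | NULL   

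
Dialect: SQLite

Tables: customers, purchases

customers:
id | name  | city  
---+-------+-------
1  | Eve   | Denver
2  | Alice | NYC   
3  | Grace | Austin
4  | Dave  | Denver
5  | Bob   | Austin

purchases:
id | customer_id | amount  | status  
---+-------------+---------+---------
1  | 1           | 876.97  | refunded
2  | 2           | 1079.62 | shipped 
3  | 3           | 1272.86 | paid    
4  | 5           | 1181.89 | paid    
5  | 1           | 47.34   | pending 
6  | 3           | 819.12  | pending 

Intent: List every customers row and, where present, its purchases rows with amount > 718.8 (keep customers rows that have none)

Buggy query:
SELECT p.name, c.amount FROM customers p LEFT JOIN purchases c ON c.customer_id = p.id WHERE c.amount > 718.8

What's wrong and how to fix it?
Bug: Filtering c.amount in WHERE discards the NULL rows produced by LEFT JOIN, turning it into an inner join

Fix: Move the right-table condition into the ON clause so unmatched parents are kept

Corrected query:
SELECT p.name, c.amount FROM customers p LEFT JOIN purchases c ON c.customer_id = p.id AND c.amount > 718.8

Result:
name  | amount 
------+--------
Eve   | 876.97 
Alice | 1079.62
Grace | 819.12 
Grace | 1272.86
Dave  | NULL   
Bob   | 1181.89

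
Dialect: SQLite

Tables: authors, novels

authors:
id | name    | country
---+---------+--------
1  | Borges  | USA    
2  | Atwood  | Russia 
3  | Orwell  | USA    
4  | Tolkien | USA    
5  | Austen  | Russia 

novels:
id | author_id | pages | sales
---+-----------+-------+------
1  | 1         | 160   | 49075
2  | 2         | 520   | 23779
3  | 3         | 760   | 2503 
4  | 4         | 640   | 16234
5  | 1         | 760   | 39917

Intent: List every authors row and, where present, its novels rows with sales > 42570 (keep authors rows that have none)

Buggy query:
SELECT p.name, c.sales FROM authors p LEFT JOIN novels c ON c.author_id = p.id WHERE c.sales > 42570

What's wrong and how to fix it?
Bug: A WHERE condition on the right-hand table after LEFT JOIN drops unmatched parents

Fix: Put 'c.sales > 42570' in the JOIN's ON clause instead of WHERE

Corrected query:
SELECT p.name, c.sales FROM authors p LEFT JOIN novels c ON c.author_id = p.id AND c.sales > 42570

Result:
name    | sales
--------+------
Borges  | 49075
Atwood  | NULL 
Orwell  | NULL 
Tolkien | NULL 
Austen  | NULL 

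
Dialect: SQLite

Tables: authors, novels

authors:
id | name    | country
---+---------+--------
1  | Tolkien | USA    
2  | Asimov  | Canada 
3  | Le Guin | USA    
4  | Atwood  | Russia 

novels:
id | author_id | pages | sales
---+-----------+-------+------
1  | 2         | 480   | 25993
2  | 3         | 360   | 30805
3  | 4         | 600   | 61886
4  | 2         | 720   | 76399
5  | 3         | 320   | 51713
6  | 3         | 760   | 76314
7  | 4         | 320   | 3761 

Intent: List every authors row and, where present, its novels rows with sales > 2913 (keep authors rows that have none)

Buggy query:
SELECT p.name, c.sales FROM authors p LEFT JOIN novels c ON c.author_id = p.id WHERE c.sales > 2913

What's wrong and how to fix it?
Bug: Filtering c.sales in WHERE discards the NULL rows produced by LEFT JOIN, turning it into an inner join

Fix: Put 'c.sales > 2913' in the JOIN's ON clause instead of WHERE

Corrected query:
SELECT p.name, c.sales FROM authors p LEFT JOIN novels c ON c.author_id = p.id AND c.sales > 2913

Result:
name    | sales
--------+------
Tolkien | NULL 
Asimov  | 25993
Asimov  | 76399
Le Guin | 30805
Le Guin | 51713
Le Guin | 76314
Atwood  | 3761 
Atwood  | 61886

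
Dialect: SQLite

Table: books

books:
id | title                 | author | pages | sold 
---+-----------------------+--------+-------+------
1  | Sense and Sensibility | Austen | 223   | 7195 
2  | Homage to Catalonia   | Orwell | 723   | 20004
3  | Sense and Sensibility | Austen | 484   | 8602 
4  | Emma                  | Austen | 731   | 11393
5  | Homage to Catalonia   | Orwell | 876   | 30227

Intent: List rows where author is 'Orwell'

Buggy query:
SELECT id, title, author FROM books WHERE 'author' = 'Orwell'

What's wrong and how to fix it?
Bug: 'author' in single quotes is a string literal, not the column; the comparison is literal-vs-literal and never true

Fix: Reference the column as author without single quotes

Corrected query:
SELECT id, title, author FROM books WHERE author = 'Orwell'

Result:
id | title               | author
---+---------------------+-------
2  | Homage to Catalonia | Orwell
5  | Homage to Catalonia | Orwell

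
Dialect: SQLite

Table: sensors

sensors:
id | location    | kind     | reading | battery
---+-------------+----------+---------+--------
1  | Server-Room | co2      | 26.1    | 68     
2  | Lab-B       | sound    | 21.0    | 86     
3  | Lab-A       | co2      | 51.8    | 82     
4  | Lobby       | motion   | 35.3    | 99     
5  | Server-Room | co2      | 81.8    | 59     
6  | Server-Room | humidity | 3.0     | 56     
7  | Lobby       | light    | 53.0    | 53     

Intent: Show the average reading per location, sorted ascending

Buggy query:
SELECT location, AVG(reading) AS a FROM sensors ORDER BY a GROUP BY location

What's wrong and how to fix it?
Bug: ORDER BY appears before GROUP BY; SQL clause order requires GROUP BY first

Fix: Reorder: SELECT … FROM … GROUP BY … ORDER BY …

Corrected query:
SELECT location, AVG(reading) AS a FROM sensors GROUP BY location ORDER BY a

Result:
location    | a        
------------+----------
Lab-B       | 21       
Server-Room | 36.966667
Lobby       | 44.15    
Lab-A       | 51.8     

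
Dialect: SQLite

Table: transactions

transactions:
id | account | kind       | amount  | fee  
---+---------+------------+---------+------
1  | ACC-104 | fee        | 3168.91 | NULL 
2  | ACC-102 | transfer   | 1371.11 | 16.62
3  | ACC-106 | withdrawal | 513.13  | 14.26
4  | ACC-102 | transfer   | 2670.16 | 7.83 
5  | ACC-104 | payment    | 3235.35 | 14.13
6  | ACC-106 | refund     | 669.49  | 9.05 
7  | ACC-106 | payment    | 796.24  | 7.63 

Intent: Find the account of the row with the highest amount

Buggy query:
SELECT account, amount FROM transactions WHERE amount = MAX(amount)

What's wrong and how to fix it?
Bug: WHERE is evaluated per row; an aggregate over the whole table isn't defined there

Fix: Use a subquery: WHERE amount = (SELECT MAX(amount) FROM transactions)

Corrected query:
SELECT account, amount FROM transactions WHERE amount = (SELECT MAX(amount) FROM transactions)

Result:
account | amount 
--------+--------
ACC-104 | 3235.35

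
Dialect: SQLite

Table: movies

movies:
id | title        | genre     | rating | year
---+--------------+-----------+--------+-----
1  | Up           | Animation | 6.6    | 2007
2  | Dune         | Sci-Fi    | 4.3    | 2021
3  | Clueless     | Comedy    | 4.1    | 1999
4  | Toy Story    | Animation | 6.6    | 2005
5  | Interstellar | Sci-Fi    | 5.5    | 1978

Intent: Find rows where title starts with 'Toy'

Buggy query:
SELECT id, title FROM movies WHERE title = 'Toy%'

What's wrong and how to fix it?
Bug: Wildcards only work with LIKE; '=' treats '%' as a literal character

Fix: Replace '=' with LIKE so 'Toy%' is treated as a pattern

Corrected query:
SELECT id, title FROM movies WHERE title LIKE 'Toy%'

Result:
id | title    
---+----------
4  | Toy Story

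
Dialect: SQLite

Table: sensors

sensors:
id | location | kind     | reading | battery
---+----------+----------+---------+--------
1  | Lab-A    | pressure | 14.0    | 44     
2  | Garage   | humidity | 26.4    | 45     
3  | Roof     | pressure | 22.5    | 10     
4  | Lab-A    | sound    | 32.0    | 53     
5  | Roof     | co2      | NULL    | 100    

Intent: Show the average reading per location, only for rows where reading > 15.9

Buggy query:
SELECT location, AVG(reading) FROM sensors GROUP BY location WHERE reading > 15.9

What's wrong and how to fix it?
Bug: Row-level WHERE must come before GROUP BY in the clause order

Fix: Move the WHERE clause before GROUP BY

Corrected query:
SELECT location, AVG(reading) FROM sensors WHERE reading > 15.9 GROUP BY location

Result:
location | AVG(reading)
---------+-------------
Garage   | 26.4        
Lab-A    | 32          
Roof     | 22.5        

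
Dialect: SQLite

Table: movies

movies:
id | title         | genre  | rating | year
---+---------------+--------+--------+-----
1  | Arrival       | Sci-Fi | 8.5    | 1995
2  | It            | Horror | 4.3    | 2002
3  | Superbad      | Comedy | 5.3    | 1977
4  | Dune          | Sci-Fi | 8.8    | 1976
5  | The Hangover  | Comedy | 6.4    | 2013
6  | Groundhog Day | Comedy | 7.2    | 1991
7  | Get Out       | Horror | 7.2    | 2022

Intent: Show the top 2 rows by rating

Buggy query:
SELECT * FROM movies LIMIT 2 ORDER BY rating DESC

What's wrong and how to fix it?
Bug: LIMIT must come after ORDER BY

Fix: Swap the clauses: ORDER BY first, then LIMIT

Corrected query:
SELECT * FROM movies ORDER BY rating DESC LIMIT 2

Result:
id | title   | genre  | rating | year
---+---------+--------+--------+-----
4  | Dune    | Sci-Fi | 8.8    | 1976
1  | Arrival | Sci-Fi | 8.5    | 1995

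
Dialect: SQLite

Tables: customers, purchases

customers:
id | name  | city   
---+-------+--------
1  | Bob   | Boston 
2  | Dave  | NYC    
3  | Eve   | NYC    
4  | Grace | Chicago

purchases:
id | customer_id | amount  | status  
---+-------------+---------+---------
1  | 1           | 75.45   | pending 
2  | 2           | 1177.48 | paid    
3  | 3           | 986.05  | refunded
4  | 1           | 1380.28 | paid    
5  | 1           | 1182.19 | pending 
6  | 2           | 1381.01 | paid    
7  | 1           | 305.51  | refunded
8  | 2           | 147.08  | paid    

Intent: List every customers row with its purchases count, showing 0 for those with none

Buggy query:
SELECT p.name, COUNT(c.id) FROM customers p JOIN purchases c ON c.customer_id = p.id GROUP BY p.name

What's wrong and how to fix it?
Bug: INNER JOIN drops customers rows that have no matching purchases rows

Fix: Use LEFT JOIN so parents without children still appear (COUNT(c.id) gives 0)

Corrected query:
SELECT p.name, COUNT(c.id) FROM customers p LEFT JOIN purchases c ON c.customer_id = p.id GROUP BY p.name

Result:
name  | COUNT(c.id)
------+------------
Bob   | 4          
Dave  | 3          
Eve   | 1          
Grace | 0          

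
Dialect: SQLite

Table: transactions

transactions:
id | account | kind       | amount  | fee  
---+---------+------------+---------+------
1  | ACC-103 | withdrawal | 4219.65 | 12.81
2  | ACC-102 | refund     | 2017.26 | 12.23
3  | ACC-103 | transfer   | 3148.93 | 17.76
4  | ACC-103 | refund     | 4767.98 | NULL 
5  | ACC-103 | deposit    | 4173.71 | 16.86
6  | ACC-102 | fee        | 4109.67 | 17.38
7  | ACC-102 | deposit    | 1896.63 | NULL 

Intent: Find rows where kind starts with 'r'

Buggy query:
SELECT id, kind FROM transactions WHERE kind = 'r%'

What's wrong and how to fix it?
Bug: '=' compares the literal string including the % character; pattern matching needs LIKE

Fix: Use LIKE for wildcard pattern matching

Corrected query:
SELECT id, kind FROM transactions WHERE kind LIKE 'r%'

Result:
id | kind  
---+-------
2  | refund
4  | refund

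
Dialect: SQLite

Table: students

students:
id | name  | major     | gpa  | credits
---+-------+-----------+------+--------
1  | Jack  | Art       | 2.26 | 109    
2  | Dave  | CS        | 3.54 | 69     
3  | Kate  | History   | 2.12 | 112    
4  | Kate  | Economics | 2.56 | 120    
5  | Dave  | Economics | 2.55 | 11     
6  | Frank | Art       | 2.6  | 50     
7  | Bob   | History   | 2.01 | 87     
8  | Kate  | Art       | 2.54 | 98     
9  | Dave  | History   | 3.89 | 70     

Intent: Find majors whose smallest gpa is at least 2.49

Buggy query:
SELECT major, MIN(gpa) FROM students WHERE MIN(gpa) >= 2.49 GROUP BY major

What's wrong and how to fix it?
Bug: Aggregates like MIN are computed per group after WHERE runs

Fix: Use HAVING for the per-group MIN condition

Corrected query:
SELECT major, MIN(gpa) FROM students GROUP BY major HAVING MIN(gpa) >= 2.49

Result:
major     | MIN(gpa)
----------+---------
CS        | 3.54    
Economics | 2.55    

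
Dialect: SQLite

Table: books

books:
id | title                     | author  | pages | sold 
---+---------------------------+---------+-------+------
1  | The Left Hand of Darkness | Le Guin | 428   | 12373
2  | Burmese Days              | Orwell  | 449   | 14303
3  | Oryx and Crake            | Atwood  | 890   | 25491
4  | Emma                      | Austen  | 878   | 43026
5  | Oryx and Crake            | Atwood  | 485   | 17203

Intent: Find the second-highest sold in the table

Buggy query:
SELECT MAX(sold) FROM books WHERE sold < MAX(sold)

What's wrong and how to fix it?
Bug: MAX(sold) on the right of the comparison is an aggregate-in-WHERE error

Fix: Put the inner MAX in a scalar subquery

Corrected query:
SELECT MAX(sold) FROM books WHERE sold < (SELECT MAX(sold) FROM books)

Result:
MAX(sold)
---------
25491    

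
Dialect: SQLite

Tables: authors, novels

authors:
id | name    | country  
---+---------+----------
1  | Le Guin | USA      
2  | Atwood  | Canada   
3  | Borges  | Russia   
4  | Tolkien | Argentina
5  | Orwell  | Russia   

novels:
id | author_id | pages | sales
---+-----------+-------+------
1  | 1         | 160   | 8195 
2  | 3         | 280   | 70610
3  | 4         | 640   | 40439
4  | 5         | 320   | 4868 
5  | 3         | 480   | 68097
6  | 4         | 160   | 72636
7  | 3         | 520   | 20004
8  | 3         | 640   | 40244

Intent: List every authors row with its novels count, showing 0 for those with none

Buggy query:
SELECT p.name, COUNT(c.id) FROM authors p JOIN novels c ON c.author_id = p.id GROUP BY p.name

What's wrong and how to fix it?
Bug: INNER JOIN drops authors rows that have no matching novels rows

Fix: Switch to LEFT JOIN to retain unmatched parent rows

Corrected query:
SELECT p.name, COUNT(c.id) FROM authors p LEFT JOIN novels c ON c.author_id = p.id GROUP BY p.name

Result:
name    | COUNT(c.id)
--------+------------
Atwood  | 0          
Borges  | 4          
Le Guin | 1          
Orwell  | 1          
Tolkien | 2          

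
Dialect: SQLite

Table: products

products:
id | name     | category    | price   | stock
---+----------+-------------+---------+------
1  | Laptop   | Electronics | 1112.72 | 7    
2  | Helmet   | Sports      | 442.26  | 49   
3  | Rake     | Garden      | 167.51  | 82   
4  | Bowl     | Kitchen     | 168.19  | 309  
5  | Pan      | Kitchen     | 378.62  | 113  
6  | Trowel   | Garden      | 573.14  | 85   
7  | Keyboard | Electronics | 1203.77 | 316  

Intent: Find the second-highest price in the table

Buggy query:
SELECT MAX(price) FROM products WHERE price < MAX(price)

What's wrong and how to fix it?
Bug: The inner MAX is an aggregate inside WHERE, which is not allowed

Fix: Put the inner MAX in a scalar subquery

Corrected query:
SELECT MAX(price) FROM products WHERE price < (SELECT MAX(price) FROM products)

Result:
MAX(price)
----------
1112.72   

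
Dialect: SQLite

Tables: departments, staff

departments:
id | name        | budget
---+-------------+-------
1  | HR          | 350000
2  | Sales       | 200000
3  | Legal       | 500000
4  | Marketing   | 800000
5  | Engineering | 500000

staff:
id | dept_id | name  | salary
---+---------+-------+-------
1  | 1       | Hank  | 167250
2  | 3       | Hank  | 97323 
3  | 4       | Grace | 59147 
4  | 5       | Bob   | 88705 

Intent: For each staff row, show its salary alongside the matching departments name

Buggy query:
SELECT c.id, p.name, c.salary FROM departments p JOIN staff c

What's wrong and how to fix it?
Bug: Missing join condition: each staff row is matched to all departments rows instead of just its own

Fix: Specify the join condition linking the foreign key to the parent id

Corrected query:
SELECT c.id, p.name, c.salary FROM departments p JOIN staff c ON c.dept_id = p.id

Result:
id | name        | salary
---+-------------+-------
1  | HR          | 167250
2  | Legal       | 97323 
3  | Marketing   | 59147 
4  | Engineering | 88705 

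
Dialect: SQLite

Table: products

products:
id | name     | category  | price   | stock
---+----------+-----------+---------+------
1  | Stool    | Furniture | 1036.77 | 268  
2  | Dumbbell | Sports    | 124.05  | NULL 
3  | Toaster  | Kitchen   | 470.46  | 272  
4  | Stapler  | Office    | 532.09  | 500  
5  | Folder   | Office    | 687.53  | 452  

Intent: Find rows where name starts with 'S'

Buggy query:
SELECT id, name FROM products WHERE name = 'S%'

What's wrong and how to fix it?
Bug: Wildcards only work with LIKE; '=' treats '%' as a literal character

Fix: Replace '=' with LIKE so 'S%' is treated as a pattern

Corrected query:
SELECT id, name FROM products WHERE name LIKE 'S%'

Result:
id | name   
---+--------
1  | Stool  
4  | Stapler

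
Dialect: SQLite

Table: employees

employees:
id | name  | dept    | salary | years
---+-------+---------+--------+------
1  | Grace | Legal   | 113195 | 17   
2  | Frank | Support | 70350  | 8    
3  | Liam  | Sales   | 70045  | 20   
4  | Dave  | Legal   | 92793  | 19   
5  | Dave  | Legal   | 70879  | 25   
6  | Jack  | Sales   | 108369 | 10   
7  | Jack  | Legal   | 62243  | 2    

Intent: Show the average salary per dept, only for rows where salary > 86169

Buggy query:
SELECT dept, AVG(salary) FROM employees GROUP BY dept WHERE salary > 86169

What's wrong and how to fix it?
Bug: Row-level WHERE must come before GROUP BY in the clause order

Fix: Move the WHERE clause before GROUP BY

Corrected query:
SELECT dept, AVG(salary) FROM employees WHERE salary > 86169 GROUP BY dept

Result:
dept  | AVG(salary)
------+------------
Legal | 102994     
Sales | 108369     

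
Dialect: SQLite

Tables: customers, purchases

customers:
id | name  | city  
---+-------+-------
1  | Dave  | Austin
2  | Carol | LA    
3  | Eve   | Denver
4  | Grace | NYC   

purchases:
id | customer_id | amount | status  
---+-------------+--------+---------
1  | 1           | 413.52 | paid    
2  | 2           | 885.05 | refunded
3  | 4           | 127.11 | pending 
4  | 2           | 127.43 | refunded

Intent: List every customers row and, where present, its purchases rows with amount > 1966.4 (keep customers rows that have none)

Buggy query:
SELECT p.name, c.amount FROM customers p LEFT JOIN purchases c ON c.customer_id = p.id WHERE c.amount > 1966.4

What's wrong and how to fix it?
Bug: Filtering c.amount in WHERE discards the NULL rows produced by LEFT JOIN, turning it into an inner join

Fix: Put 'c.amount > 1966.4' in the JOIN's ON clause instead of WHERE

Corrected query:
SELECT p.name, c.amount FROM customers p LEFT JOIN purchases c ON c.customer_id = p.id AND c.amount > 1966.4

Result:
name  | amount
------+-------
Dave  | NULL  
Carol | NULL  
Eve   | NULL  
Grace | NULL  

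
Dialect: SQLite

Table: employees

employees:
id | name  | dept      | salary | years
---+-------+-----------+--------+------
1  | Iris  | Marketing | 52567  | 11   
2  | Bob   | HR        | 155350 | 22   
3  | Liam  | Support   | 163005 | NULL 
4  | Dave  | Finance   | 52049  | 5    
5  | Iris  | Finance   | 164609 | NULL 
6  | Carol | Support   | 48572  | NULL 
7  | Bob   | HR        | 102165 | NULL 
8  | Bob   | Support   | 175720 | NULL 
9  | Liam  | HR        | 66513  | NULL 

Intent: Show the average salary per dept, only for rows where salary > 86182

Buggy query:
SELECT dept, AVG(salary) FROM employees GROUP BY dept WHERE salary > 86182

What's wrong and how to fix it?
Bug: WHERE cannot follow GROUP BY

Fix: Place WHERE between FROM and GROUP BY

Corrected query:
SELECT dept, AVG(salary) FROM employees WHERE salary > 86182 GROUP BY dept

Result:
dept    | AVG(salary)
--------+------------
Finance | 164609     
HR      | 128757.5   
Support | 169362.5   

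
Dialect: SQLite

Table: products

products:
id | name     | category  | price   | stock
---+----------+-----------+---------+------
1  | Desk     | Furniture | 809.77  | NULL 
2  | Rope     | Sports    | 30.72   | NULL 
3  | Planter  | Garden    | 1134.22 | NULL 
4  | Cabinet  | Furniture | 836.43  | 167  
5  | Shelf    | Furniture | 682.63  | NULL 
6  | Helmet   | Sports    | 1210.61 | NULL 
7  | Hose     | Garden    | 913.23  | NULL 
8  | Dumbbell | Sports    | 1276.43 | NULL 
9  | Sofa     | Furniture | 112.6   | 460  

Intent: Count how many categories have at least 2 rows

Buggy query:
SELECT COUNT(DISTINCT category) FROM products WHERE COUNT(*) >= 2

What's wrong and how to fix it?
Bug: COUNT(*) cannot appear in WHERE; the per-group count doesn't exist yet

Fix: Use a subquery that GROUPs and filters with HAVING, then count its rows

Corrected query:
SELECT COUNT(*) FROM (SELECT category FROM products GROUP BY category HAVING COUNT(*) >= 2)

Result:
COUNT(*)
--------
3       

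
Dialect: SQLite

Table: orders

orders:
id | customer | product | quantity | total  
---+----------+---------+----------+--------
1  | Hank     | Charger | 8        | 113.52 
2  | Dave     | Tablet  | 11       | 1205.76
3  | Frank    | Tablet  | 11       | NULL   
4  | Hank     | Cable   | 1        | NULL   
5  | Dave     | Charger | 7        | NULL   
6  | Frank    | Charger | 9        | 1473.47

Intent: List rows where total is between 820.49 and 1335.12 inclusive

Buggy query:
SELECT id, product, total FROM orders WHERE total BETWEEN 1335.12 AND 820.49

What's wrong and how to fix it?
Bug: BETWEEN expects the lower bound first; with 1335.12 AND 820.49 the range is empty

Fix: Swap the bounds so the smaller value comes first

Corrected query:
SELECT id, product, total FROM orders WHERE total BETWEEN 820.49 AND 1335.12

Result:
id | product | total  
---+---------+--------
2  | Tablet  | 1205.76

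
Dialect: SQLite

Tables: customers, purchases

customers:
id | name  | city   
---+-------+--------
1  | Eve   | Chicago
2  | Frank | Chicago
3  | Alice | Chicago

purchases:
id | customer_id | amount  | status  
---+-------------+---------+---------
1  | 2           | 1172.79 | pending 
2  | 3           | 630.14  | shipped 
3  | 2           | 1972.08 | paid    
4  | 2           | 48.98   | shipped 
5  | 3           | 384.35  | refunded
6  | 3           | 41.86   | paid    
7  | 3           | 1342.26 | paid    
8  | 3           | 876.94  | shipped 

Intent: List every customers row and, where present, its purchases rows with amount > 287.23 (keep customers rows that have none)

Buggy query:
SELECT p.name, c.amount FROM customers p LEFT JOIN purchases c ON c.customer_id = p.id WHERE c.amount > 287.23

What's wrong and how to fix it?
Bug: A WHERE condition on the right-hand table after LEFT JOIN drops unmatched parents

Fix: Put 'c.amount > 287.23' in the JOIN's ON clause instead of WHERE

Corrected query:
SELECT p.name, c.amount FROM customers p LEFT JOIN purchases c ON c.customer_id = p.id AND c.amount > 287.23

Result:
name  | amount 
------+--------
Eve   | NULL   
Frank | 1172.79
Frank | 1972.08
Alice | 384.35 
Alice | 630.14 
Alice | 876.94 
Alice | 1342.26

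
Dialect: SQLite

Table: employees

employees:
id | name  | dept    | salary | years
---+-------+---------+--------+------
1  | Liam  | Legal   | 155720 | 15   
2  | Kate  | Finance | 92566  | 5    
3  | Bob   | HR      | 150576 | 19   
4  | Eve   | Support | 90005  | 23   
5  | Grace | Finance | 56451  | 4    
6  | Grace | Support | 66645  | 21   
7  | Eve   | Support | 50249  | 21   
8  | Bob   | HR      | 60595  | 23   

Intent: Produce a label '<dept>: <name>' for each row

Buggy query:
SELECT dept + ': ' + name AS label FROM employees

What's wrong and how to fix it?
Bug: SQLite uses || for string concatenation; + coerces text to numbers (yielding 0)

Fix: Replace + with || to concatenate text

Corrected query:
SELECT dept || ': ' || name AS label FROM employees

Result:
label         
--------------
Legal: Liam   
Finance: Kate 
HR: Bob       
Support: Eve  
Finance: Grace
Support: Grace
Support: Eve  
HR: Bob       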